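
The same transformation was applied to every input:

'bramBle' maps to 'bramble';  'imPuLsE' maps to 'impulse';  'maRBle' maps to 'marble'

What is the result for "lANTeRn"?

What's happening: convert every letter to lowercase.
So "lANTeRn" becomes "lantern".

lantern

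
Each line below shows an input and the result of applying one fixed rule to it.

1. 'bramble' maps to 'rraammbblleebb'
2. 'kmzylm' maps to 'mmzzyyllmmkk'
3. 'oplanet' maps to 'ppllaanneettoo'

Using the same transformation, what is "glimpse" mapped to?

lliimmppsseegg

In each case the input is transformed by: double every character, then move the first 2 characters to the end (rotate left by 2).
Starting from "glimpse": after the first operation, "gglliimmppssee"; after the second, "lliimmppsseegg".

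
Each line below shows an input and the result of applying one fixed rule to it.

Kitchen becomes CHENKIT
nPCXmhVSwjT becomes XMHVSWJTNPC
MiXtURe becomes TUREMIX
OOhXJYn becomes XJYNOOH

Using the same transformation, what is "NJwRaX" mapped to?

RAXNJW

The pattern: move the first 3 characters to the end (rotate left by 3), then convert every letter to uppercase.
On "NJwRaX": the first step gives "RaXNJw", and the second then gives "RAXNJW".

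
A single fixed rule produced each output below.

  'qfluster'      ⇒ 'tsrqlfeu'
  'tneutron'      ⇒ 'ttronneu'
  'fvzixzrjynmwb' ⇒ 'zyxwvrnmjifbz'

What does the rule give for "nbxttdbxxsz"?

The transformation: sort the characters into reverse alphabetical order, then move the first character to the end.
"nbxttdbxxsz" → "zxxxttsndbb" → "xxxttsndbbz".

xxxttsndbbz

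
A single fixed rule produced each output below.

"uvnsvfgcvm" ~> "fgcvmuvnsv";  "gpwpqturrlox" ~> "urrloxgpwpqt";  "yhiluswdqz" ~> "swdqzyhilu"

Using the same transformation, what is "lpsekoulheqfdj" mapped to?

lheqfdjlpsekou

What's happening: swap the front and back halves of the string.
Applying that to "lpsekoulheqfdj" gives "lheqfdjlpsekou".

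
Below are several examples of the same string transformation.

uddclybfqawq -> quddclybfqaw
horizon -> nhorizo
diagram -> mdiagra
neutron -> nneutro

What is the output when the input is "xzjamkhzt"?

txzjamkhz

The pattern: move the last character to the front.
Applying that to "xzjamkhzt" gives "txzjamkhz".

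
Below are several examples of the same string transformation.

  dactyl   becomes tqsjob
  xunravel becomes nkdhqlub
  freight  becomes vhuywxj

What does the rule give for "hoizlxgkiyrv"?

xeypbnwayohl

The transformation: shift every letter 10 places backward in the alphabet (wrapping around).
Applying that to "hoizlxgkiyrv" gives "xeypbnwayohl".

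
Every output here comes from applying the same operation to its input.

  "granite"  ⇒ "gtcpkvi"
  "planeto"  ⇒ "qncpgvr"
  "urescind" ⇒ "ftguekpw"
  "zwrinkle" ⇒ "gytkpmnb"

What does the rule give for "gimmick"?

mkookei

The transformation: swap the first and last characters, then shift every letter 2 places forward in the alphabet (wrapping around).
For "gimmick" the result is "mkookei".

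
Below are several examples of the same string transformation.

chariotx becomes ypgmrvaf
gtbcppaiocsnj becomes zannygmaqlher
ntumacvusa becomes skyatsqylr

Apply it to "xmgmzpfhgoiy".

Looking at the pairs, the operation is to shift every letter 2 places backward in the alphabet (wrapping around), then move the first 2 characters to the end (rotate left by 2).
Starting from "xmgmzpfhgoiy": after the first operation, "vkekxndfemgw"; after the second, "ekxndfemgwvk".

ekxndfemgwvk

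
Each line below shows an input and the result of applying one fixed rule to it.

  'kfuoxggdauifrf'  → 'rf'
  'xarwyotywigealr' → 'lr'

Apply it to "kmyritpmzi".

zi

The rule is to keep only the last 2 characters.
So "kmyritpmzi" becomes "zi".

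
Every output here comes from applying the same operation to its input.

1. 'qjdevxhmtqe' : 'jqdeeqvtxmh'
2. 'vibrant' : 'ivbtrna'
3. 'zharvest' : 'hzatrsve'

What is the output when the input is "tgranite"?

gtreatni

Looking at the pairs, the operation is to move the first character to the end, then take characters alternately from the front and the back (1st, last, 2nd, 2nd-last, ...).
Working it through for "tgranite": intermediate "granitet", final "gtreatni".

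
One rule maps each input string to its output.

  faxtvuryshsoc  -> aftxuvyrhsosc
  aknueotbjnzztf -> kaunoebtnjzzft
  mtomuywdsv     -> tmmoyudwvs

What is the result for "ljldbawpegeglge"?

jldlabpwgegegle

The rule is to swap each adjacent pair of characters (1↔2, 3↔4, ...).
For "ljldbawpegeglge" the result is "jldlabpwgegegle".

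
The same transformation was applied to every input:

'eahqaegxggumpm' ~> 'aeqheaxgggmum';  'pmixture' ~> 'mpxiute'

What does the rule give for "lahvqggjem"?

The transformation: swap each adjacent pair of characters (1↔2, 3↔4, ...), then delete the last character.
Working it through for "lahvqggjem": intermediate "alvhgqjgme", final "alvhgqjgm".

alvhgqjgm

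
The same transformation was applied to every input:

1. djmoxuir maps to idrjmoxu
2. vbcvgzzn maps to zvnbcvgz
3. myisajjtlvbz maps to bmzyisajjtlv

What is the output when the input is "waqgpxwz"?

Looking at the pairs, the operation is to swap the first and last characters, then move the last 2 characters to the front (rotate right by 2).
Working it through for "waqgpxwz": intermediate "zaqgpxww", final "wwzaqgpx".

wwzaqgpx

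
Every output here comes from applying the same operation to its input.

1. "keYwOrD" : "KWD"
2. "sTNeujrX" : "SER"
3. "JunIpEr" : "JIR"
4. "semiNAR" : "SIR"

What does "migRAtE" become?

MRE

The pattern: keep one character in every 3, starting at position 1 (positions 1st, 4th, 7th, ...), then convert every letter to uppercase.
"migRAtE" → "MRE".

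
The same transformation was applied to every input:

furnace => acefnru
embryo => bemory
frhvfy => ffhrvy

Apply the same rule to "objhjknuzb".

bbhjjknouz

The rule is to sort the characters into alphabetical order.
Doing the same to "objhjknuzb": "bbhjjknouz".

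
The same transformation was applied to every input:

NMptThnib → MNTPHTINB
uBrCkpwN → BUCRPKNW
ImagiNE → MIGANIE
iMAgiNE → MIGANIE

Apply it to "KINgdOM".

Rule — swap each adjacent pair of characters (1↔2, 3↔4, ...), then convert every letter to uppercase.
Applying both steps to "KINgdOM": "IKgNOdM", then "IKGNODM".

IKGNODM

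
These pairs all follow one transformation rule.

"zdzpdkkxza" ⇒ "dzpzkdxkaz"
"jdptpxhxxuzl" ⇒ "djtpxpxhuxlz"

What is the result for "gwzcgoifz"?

wgczogfiz

Rule — swap each adjacent pair of characters (1↔2, 3↔4, ...).
"gwzcgoifz" → "wgczogfiz".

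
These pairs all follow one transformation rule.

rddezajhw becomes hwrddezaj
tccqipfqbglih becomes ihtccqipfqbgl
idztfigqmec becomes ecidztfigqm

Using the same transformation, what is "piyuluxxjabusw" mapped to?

swpiyuluxxjabu

Each output is the input with this applied: move the last 2 characters to the front (rotate right by 2).
Doing the same to "piyuluxxjabusw": "swpiyuluxxjabu".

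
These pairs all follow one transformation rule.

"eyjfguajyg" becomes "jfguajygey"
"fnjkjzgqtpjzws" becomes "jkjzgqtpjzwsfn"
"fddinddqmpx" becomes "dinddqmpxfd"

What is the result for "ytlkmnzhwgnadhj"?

The rule is to move the first 2 characters to the end (rotate left by 2).
Applying that to "ytlkmnzhwgnadhj" gives "lkmnzhwgnadhjyt".

lkmnzhwgnadhjyt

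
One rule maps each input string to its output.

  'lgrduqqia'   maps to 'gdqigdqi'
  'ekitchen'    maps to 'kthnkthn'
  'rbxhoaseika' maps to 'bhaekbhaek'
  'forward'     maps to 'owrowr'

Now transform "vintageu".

itguitgu

The rule is to keep every other character starting from the second (positions 2nd, 4th, 6th, ...), then write the whole string twice.
Doing the same to "vintageu": "itguitgu".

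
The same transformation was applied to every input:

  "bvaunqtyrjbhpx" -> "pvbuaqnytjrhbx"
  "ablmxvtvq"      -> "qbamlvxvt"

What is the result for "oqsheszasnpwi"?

Rule — swap each adjacent pair of characters (1↔2, 3↔4, ...), then move the last character to the front.
For "oqsheszasnpwi" the result is "iqohsseaznswp".

iqohsseaznswp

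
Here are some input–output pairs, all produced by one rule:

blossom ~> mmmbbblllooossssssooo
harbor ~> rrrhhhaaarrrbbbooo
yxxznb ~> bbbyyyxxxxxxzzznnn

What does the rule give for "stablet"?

tttssstttaaabbbllleee

The transformation: repeat every character 3 times, then move the last 3 characters to the front (rotate right by 3).
Working it through for "stablet": intermediate "ssstttaaabbbllleeettt", final "tttssstttaaabbbllleee".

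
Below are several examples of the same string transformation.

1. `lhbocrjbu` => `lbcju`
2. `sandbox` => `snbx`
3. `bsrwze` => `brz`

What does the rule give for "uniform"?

The transformation: keep every other character starting from the first (positions 1st, 3rd, 5th, ...).
Applying that to "uniform" gives "uiom".

uiom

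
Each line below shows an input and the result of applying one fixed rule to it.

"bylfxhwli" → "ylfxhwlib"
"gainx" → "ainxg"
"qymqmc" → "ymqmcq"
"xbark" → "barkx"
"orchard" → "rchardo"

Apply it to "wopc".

What's happening: move the first character to the end.
"wopc" → "opcw".

opcw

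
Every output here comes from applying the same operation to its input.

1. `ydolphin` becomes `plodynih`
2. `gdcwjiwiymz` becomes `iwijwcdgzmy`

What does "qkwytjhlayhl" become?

alhjtywkqlhy

The transformation: reverse the string, then move the first 3 characters to the end (rotate left by 3).
On "qkwytjhlayhl": the first step gives "lhyalhjtywkq", and the second then gives "alhjtywkqlhy".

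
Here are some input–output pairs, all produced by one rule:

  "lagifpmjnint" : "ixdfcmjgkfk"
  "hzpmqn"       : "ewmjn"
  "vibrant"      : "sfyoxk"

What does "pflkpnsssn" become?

Each output is the input with this applied: shift every letter 3 places backward in the alphabet (wrapping around), then delete the last character.
"pflkpnsssn" → "mcihmkpppk" → "mcihmkppp".

mcihmkppp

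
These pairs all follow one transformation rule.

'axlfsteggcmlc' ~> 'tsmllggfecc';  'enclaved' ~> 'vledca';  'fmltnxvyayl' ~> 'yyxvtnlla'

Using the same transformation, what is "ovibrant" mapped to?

trniba

What's happening: delete the first 2 characters, then sort the characters into reverse alphabetical order.
Working it through for "ovibrant": intermediate "ibrant", final "trniba".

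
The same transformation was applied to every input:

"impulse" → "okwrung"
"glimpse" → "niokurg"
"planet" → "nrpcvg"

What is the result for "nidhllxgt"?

kpjfnnizv

In each case the input is transformed by: shift every letter 2 places forward in the alphabet (wrapping around), then swap each adjacent pair of characters (1↔2, 3↔4, ...).
Starting from "nidhllxgt": after the first operation, "pkfjnnziv"; after the second, "kpjfnnizv".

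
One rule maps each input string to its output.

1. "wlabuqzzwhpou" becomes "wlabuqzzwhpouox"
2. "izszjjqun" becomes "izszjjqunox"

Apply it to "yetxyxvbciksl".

Each output is the input with this applied: append "ox".
Applying that to "yetxyxvbciksl" gives "yetxyxvbcikslox".

yetxyxvbcikslox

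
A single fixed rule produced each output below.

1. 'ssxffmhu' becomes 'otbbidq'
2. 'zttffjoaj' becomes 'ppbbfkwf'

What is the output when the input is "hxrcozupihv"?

tnykvqledr

What's happening: shift every letter 4 places backward in the alphabet (wrapping around), then delete the first character.
For "hxrcozupihv", step one produces "dtnykvqledr"; step two turns that into "tnykvqledr".
(Check on "ssxffmhu": → "ootbbidq" → "otbbidq" ✓)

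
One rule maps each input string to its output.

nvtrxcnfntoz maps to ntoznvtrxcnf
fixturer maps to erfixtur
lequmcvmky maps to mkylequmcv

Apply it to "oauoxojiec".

iecoauoxoj

The transformation: move the first 2 characters to the end (rotate left by 2), then swap the front and back halves of the string.
"oauoxojiec" → "iecoauoxoj".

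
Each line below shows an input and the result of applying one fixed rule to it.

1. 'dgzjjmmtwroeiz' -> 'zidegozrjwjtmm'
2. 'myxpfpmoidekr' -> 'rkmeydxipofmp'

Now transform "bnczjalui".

In each case the input is transformed by: move the last character to the front, then take characters alternately from the front and the back (1st, last, 2nd, 2nd-last, ...).
Applying both steps to "bnczjalui": "ibnczjalu", then "iublnacjz".

iublnacjz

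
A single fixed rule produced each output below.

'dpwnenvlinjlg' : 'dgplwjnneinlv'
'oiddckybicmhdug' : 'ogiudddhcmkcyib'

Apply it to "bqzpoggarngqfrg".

bgqrzfpqoggngra

Looking at the pairs, the operation is to take characters alternately from the front and the back (1st, last, 2nd, 2nd-last, ...).
So "bqzpoggarngqfrg" becomes "bgqrzfpqoggngra".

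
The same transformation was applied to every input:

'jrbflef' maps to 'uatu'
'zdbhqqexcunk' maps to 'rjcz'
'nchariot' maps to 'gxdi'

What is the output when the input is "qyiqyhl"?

fnwa

What's happening: shift every letter 11 places backward in the alphabet (wrapping around), then keep only the last 4 characters.
Starting from "qyiqyhl": after the first operation, "fnxfnwa"; after the second, "fnwa".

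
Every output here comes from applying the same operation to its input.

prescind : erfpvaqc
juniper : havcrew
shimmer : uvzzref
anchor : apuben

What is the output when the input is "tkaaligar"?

The pattern: shift every letter 13 places forward in the alphabet (wrapping around) — i.e. ROT13, then move the first character to the end.
For "tkaaligar", step one produces "gxnnyvtne"; step two turns that into "xnnyvtneg".

xnnyvtneg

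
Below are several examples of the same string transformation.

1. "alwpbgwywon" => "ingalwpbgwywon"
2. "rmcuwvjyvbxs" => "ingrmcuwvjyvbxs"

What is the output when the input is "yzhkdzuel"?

The rule is to prepend "ing".
For "yzhkdzuel" the result is "ingyzhkdzuel".

ingyzhkdzuel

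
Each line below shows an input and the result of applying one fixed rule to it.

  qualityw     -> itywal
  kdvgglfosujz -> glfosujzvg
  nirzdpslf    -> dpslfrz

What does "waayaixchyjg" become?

aixchyjgay

Looking at the pairs, the operation is to delete the first 2 characters, then move the first 2 characters to the end (rotate left by 2).
Starting from "waayaixchyjg": after the first operation, "ayaixchyjg"; after the second, "aixchyjgay".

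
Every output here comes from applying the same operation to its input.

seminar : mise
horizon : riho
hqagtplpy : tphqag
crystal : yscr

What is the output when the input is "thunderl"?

ndthu

In each case the input is transformed by: delete the last 3 characters, then move the last 2 characters to the front (rotate right by 2).
For "thunderl", step one produces "thund"; step two turns that into "ndthu".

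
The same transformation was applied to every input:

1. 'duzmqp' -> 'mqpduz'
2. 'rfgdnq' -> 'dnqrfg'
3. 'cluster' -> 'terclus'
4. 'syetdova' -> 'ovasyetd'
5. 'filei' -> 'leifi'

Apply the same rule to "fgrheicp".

icpfgrhe

The transformation: move the last 3 characters to the front (rotate right by 3).
Doing the same to "fgrheicp": "icpfgrhe".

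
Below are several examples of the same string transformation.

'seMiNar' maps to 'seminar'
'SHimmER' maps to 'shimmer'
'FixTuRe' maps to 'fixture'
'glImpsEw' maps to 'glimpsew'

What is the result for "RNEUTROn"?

What's happening: convert every letter to lowercase.
Applying that to "RNEUTROn" gives "rneutron".

rneutron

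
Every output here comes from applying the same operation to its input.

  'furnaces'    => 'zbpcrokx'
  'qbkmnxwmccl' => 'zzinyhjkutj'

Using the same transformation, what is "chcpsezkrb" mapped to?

hoyzezmpbw

The pattern: move the last 3 characters to the front (rotate right by 3), then shift every letter 3 places backward in the alphabet (wrapping around).
Applying both steps to "chcpsezkrb": "krbchcpsez", then "hoyzezmpbw".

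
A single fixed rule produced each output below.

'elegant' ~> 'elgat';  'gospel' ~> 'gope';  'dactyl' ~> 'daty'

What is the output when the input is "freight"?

The rule is to double every character, then keep one character in every 3, starting at position 1 (positions 1st, 4th, 7th, ...).
For "freight" the result is "frigt".

frigt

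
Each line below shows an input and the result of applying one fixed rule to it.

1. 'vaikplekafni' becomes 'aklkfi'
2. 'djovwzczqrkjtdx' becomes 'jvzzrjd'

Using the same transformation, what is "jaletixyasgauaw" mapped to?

aeiysaa

In each case the input is transformed by: keep every other character starting from the second (positions 2nd, 4th, 6th, ...).
On "jaletixyasgauaw" that produces "aeiysaa".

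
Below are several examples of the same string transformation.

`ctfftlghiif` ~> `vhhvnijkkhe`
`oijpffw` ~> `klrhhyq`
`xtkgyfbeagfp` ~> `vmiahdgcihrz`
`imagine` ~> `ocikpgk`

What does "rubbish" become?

Looking at the pairs, the operation is to move the first character to the end, then shift every letter 2 places forward in the alphabet (wrapping around).
Working it through for "rubbish": intermediate "ubbishr", final "wddkujt".

wddkujt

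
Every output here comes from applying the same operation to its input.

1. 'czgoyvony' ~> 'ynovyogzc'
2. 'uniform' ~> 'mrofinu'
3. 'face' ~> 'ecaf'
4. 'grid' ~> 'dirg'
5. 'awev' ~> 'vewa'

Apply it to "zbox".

xobz

The transformation: reverse the string.
On "zbox" that produces "xobz".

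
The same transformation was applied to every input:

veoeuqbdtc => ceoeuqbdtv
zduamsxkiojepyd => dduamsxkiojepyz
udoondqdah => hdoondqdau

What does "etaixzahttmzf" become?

ftaixzahttmze

The rule is to swap the first and last characters.
So "etaixzahttmzf" becomes "ftaixzahttmze".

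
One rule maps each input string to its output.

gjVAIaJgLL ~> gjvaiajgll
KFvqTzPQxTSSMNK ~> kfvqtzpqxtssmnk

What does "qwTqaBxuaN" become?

qwtqabxuan

The pattern: convert every letter to lowercase.
So "qwTqaBxuaN" becomes "qwtqabxuan".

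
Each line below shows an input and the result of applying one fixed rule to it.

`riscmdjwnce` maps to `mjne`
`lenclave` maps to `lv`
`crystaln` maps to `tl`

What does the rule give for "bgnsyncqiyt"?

Looking at the pairs, the operation is to keep every other character starting from the first (positions 1st, 3rd, 5th, ...), then delete the first 2 characters.
For "bgnsyncqiyt", step one produces "bnycit"; step two turns that into "ycit".
(Check on "crystaln": → "cytl" → "tl" ✓)

ycit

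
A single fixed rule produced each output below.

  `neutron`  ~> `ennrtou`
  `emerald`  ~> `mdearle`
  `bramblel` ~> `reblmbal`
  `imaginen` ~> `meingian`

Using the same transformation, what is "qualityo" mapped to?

Rule — swap each adjacent pair of characters (1↔2, 3↔4, ...), then take characters alternately from the front and the back (1st, last, 2nd, 2nd-last, ...).
Starting from "qualityo": after the first operation, "uqlatioy"; after the second, "uyqoliat".

uyqoliat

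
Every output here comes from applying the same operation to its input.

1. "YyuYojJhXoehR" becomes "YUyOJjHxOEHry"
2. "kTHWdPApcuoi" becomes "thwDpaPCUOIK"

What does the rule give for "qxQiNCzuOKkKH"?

XqIncZUokKkhQ

The transformation: move the first character to the end, then flip the case of every letter.
On "qxQiNCzuOKkKH": the first step gives "xQiNCzuOKkKHq", and the second then gives "XqIncZUokKkhQ".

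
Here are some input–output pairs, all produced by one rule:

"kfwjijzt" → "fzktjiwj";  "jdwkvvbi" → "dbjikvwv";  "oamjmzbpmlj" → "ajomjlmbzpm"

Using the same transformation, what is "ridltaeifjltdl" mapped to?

Looking at the pairs, the operation is to swap each adjacent pair of characters (1↔2, 3↔4, ...), then take characters alternately from the front and the back (1st, last, 2nd, 2nd-last, ...).
For "ridltaeifjltdl", step one produces "irldatiejftlld"; step two turns that into "idrllldtaftjie".

idrllldtaftjie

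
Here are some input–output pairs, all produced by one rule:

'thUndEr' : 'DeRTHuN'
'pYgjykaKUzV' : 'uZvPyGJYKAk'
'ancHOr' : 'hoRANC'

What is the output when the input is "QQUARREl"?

Looking at the pairs, the operation is to move the last 3 characters to the front (rotate right by 3), then flip the case of every letter.
Applying both steps to "QQUARREl": "RElQQUAR", then "reLqquar".

reLqquar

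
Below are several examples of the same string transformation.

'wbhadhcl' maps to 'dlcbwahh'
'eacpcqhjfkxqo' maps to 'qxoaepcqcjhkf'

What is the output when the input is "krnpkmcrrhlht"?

hltrkpnmkrchr

In each case the input is transformed by: swap each adjacent pair of characters (1↔2, 3↔4, ...), then move the last 3 characters to the front (rotate right by 3).
Doing the same to "krnpkmcrrhlht": "hltrkpnmkrchr".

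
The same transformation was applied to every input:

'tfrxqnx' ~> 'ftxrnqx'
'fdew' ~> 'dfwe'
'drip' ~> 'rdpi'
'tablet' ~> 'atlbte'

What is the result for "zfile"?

The transformation: swap each adjacent pair of characters (1↔2, 3↔4, ...).
So "zfile" becomes "fzlie".

fzlie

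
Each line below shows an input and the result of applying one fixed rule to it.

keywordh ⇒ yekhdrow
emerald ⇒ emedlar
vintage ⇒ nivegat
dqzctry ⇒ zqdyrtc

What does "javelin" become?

Each output is the input with this applied: move the first 3 characters to the end (rotate left by 3), then reverse the string.
"javelin" → "elinjav" → "vajnile".
(Check on "keywordh": → "wordhkey" → "yekhdrow" ✓)

vajnile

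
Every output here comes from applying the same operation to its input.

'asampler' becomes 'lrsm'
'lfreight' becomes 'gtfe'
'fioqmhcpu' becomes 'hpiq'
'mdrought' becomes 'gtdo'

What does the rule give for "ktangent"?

ettn

Each output is the input with this applied: keep every other character starting from the second (positions 2nd, 4th, 6th, ...), then move the last 2 characters to the front (rotate right by 2).
Working it through for "ktangent": intermediate "tnet", final "ettn".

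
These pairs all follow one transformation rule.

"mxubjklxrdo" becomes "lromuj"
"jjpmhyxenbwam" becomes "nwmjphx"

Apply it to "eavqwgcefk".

What's happening: keep every other character starting from the first (positions 1st, 3rd, 5th, ...), then move the last 3 characters to the front (rotate right by 3).
Working it through for "eavqwgcefk": intermediate "evwcf", final "wcfev".

wcfev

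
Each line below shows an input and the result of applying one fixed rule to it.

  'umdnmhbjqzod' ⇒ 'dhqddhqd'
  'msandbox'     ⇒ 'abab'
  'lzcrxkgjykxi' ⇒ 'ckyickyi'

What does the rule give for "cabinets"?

bebe

The transformation: keep one character in every 3, starting at position 3 (positions 3rd, 6th, 9th, ...), then write the whole string twice.
On "cabinets": the first step gives "be", and the second then gives "bebe".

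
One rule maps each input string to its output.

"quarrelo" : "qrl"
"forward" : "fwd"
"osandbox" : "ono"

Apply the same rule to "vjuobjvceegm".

vove

Looking at the pairs, the operation is to keep one character in every 3, starting at position 1 (positions 1st, 4th, 7th, ...).
Doing the same to "vjuobjvceegm": "vove".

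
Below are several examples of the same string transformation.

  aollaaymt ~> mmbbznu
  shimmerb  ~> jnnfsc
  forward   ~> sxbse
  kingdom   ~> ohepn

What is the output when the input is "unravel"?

The transformation: shift every letter 1 place forward in the alphabet (wrapping around), then delete the first 2 characters.
"unravel" → "vosbwfm" → "sbwfm".

sbwfm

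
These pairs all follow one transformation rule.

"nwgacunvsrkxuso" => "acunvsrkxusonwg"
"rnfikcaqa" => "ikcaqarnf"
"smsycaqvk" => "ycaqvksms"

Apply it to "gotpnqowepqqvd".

pnqowepqqvdgot

Each output is the input with this applied: move the first 3 characters to the end (rotate left by 3).
On "gotpnqowepqqvd" that produces "pnqowepqqvdgot".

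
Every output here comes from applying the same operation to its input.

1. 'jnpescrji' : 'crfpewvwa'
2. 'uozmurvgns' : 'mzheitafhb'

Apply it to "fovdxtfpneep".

The transformation: move the first 2 characters to the end (rotate left by 2), then shift every letter 13 places forward in the alphabet (wrapping around) — i.e. ROT13.
"fovdxtfpneep" → "vdxtfpneepfo" → "iqkgscarrcsb".

iqkgscarrcsb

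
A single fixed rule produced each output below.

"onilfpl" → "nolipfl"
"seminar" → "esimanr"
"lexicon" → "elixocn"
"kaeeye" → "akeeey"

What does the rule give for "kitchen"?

The transformation: swap each adjacent pair of characters (1↔2, 3↔4, ...).
On "kitchen" that produces "ikctehn".

ikctehn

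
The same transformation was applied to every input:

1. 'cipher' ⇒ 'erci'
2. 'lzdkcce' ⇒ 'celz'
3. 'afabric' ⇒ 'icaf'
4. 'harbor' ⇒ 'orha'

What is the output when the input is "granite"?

tegr

The rule is to move the first 2 characters to the end (rotate left by 2), then keep only the last 4 characters.
Applying both steps to "granite": "anitegr", then "tegr".
(Check on "afabric": → "abricaf" → "icaf" ✓)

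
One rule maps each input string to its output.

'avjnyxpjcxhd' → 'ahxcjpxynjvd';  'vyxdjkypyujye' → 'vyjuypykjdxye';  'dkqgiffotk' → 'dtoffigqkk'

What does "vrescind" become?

Rule — reverse the string, then swap the first and last characters.
Applying both steps to "vrescind": "dnicserv", then "vnicserd".

vnicserd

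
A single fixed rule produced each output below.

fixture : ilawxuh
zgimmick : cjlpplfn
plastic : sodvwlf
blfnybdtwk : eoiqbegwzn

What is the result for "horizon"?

krulcrq

What's happening: shift every letter 3 places forward in the alphabet (wrapping around).
Applying that to "horizon" gives "krulcrq".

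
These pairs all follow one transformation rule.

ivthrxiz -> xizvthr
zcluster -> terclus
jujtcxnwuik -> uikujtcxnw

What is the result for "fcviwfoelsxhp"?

The transformation: delete the first character, then move the last 3 characters to the front (rotate right by 3).
Doing the same to "fcviwfoelsxhp": "xhpcviwfoels".

xhpcviwfoels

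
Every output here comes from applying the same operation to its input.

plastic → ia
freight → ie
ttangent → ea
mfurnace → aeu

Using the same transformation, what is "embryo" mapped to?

oe

What's happening: move the first 3 characters to the end (rotate left by 3), then keep only the vowels.
"embryo" → "ryoemb" → "oe".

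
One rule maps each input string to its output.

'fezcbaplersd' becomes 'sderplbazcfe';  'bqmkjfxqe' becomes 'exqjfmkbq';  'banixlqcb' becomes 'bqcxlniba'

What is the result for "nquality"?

The transformation: swap each adjacent pair of characters (1↔2, 3↔4, ...), then reverse the string.
"nquality" → "tyliuanq".

tyliuanq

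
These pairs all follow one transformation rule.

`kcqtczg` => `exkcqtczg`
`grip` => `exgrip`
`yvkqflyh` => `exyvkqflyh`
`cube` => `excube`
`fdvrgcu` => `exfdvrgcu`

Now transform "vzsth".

exvzsth

The rule is to prepend "ex".
So "vzsth" becomes "exvzsth".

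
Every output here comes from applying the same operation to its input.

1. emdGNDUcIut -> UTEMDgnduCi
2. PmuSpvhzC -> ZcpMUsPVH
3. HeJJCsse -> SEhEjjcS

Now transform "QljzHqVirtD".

What's happening: flip the case of every letter, then move the last 2 characters to the front (rotate right by 2).
On "QljzHqVirtD": the first step gives "qLJZhQvIRTd", and the second then gives "TdqLJZhQvIR".

TdqLJZhQvIR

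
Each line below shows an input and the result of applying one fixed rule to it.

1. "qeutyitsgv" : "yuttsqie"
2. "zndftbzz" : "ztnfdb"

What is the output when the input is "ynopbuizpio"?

What's happening: delete the last 2 characters, then sort the characters into reverse alphabetical order.
Working it through for "ynopbuizpio": intermediate "ynopbuizp", final "zyupponib".

zyupponib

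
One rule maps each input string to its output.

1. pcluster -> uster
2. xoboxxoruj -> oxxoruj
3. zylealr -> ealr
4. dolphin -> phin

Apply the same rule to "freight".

Each output is the input with this applied: delete the first 3 characters.
Doing the same to "freight": "ight".

ight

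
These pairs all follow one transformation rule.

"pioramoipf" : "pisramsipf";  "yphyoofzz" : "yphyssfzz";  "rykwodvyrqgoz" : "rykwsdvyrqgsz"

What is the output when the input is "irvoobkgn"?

Looking at the pairs, the operation is to replace every "o" with "s".
"irvoobkgn" → "irvssbkgn".

irvssbkgn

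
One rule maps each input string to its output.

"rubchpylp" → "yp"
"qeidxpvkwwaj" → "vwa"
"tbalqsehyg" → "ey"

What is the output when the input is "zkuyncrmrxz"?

rrz

The rule is to keep every other character starting from the first (positions 1st, 3rd, 5th, ...), then delete the first 3 characters.
Applying both steps to "zkuyncrmrxz": "zunrrz", then "rrz".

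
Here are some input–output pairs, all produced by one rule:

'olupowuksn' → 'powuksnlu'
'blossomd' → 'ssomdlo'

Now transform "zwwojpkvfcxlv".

ojpkvfcxlvww

The transformation: delete the first character, then move the first 2 characters to the end (rotate left by 2).
For "zwwojpkvfcxlv" the result is "ojpkvfcxlvww".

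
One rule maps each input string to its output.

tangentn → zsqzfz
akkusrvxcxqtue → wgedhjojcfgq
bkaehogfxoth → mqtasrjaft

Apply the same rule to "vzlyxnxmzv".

xkjzjylh

The rule is to shift every letter 12 places forward in the alphabet (wrapping around), then delete the first 2 characters.
Starting from "vzlyxnxmzv": after the first operation, "hlxkjzjylh"; after the second, "xkjzjylh".
(Check on "tangentn": → "fmzsqzfz" → "zsqzfz" ✓)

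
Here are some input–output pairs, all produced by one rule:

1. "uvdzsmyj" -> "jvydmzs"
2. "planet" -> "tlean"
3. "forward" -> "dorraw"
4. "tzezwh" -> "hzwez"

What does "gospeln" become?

What's happening: take characters alternately from the front and the back (1st, last, 2nd, 2nd-last, ...), then delete the first character.
For "gospeln", step one produces "gnolsep"; step two turns that into "nolsep".

nolsep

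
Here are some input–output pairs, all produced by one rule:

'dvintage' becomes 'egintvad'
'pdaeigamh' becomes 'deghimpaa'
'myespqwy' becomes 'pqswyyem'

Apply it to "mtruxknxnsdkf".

kkmnnrstuxxdf

The pattern: sort the characters into alphabetical order, then move the first 2 characters to the end (rotate left by 2).
So "mtruxknxnsdkf" becomes "kkmnnrstuxxdf".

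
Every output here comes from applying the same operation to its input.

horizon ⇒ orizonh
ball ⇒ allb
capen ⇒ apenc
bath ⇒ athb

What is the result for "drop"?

In each case the input is transformed by: move the first character to the end.
Applying that to "drop" gives "ropd".

ropd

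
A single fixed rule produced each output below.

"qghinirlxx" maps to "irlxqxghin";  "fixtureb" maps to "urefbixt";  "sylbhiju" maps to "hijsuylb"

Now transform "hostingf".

The rule is to swap the first and last characters, then swap the front and back halves of the string.
On "hostingf" that produces "inghfost".
(Check on "fixtureb": → "bixturef" → "urefbixt" ✓)

inghfost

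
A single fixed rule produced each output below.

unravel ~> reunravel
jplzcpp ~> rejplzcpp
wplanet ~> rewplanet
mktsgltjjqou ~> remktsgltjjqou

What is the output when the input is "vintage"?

revintage

Looking at the pairs, the operation is to prepend "re".
"vintage" → "revintage".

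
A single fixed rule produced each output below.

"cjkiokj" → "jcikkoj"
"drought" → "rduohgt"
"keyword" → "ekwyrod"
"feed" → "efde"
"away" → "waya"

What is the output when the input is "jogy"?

Looking at the pairs, the operation is to swap each adjacent pair of characters (1↔2, 3↔4, ...).
Doing the same to "jogy": "ojyg".

ojyg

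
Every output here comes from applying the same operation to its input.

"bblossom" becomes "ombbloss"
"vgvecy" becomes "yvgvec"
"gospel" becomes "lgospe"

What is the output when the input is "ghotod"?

dghoto

The rule is to move the first 2 characters to the end (rotate left by 2), then swap the front and back halves of the string.
"ghotod" → "dghoto".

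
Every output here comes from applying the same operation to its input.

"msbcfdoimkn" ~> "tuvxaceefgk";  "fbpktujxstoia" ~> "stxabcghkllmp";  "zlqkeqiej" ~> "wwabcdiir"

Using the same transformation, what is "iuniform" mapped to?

xaaefgjm

The pattern: sort the characters into alphabetical order, then shift every letter 8 places backward in the alphabet (wrapping around).
So "iuniform" becomes "xaaefgjm".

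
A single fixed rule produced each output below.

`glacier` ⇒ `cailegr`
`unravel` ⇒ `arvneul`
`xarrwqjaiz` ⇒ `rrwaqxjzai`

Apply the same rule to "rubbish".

bbiusrh

In each case the input is transformed by: move the first 3 characters to the end (rotate left by 3), then take characters alternately from the front and the back (1st, last, 2nd, 2nd-last, ...).
Starting from "rubbish": after the first operation, "bishrub"; after the second, "bbiusrh".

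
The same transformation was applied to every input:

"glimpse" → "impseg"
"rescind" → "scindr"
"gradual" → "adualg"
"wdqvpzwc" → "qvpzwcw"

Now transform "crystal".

ystalc

In each case the input is transformed by: move the first 2 characters to the end (rotate left by 2), then delete the last character.
Doing the same to "crystal": "ystalc".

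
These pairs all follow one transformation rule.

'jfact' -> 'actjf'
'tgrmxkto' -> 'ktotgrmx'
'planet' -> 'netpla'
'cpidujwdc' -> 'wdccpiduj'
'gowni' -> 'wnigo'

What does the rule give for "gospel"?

pelgos

Looking at the pairs, the operation is to move the last 3 characters to the front (rotate right by 3).
For "gospel" the result is "pelgos".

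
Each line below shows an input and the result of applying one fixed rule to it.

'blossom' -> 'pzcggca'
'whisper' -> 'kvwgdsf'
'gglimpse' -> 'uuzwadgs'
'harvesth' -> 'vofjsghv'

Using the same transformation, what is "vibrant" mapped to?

The rule is to shift every letter 12 places backward in the alphabet (wrapping around).
Applying that to "vibrant" gives "jwpfobh".

jwpfobh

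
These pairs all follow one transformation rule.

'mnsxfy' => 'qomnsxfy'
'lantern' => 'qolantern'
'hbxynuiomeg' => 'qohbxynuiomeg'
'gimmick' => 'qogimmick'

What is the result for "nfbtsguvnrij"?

qonfbtsguvnrij

Looking at the pairs, the operation is to prepend "qo".
So "nfbtsguvnrij" becomes "qonfbtsguvnrij".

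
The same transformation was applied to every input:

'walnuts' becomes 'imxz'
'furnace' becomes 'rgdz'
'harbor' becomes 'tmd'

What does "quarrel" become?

cgmd

Looking at the pairs, the operation is to delete the last 3 characters, then shift every letter 12 places forward in the alphabet (wrapping around).
Starting from "quarrel": after the first operation, "quar"; after the second, "cgmd".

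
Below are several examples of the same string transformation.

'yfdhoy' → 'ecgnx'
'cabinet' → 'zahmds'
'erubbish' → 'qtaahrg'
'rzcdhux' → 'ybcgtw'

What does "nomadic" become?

The rule is to shift every letter 1 place backward in the alphabet (wrapping around), then delete the first character.
Working it through for "nomadic": intermediate "mnlzchb", final "nlzchb".
(Check on "rzcdhux": → "qybcgtw" → "ybcgtw" ✓)

nlzchb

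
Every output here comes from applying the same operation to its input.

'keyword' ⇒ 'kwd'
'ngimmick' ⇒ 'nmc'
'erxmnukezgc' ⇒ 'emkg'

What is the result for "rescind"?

rcd

What's happening: keep one character in every 3, starting at position 1 (positions 1st, 4th, 7th, ...).
Doing the same to "rescind": "rcd".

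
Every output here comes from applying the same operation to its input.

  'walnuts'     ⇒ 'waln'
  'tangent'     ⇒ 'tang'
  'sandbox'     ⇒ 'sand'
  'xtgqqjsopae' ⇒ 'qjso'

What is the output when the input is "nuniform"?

What's happening: move the last 3 characters to the front (rotate right by 3), then keep only the last 4 characters.
For "nuniform", step one produces "ormnunif"; step two turns that into "unif".
(Check on "walnuts": → "utswaln" → "waln" ✓)

unif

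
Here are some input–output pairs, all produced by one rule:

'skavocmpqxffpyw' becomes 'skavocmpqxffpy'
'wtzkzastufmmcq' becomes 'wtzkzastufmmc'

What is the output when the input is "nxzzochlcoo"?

The rule is to delete the last character.
So "nxzzochlcoo" becomes "nxzzochlco".

nxzzochlco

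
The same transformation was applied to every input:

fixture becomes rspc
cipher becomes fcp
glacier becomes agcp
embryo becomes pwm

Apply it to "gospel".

The transformation: delete the first 3 characters, then shift every letter 2 places backward in the alphabet (wrapping around).
"gospel" → "pel" → "ncj".

ncj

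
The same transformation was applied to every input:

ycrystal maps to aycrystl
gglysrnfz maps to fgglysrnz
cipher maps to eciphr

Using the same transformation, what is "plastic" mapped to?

What's happening: move the last character to the front, then swap the first and last characters.
Applying that to "plastic" gives "iplastc".

iplastc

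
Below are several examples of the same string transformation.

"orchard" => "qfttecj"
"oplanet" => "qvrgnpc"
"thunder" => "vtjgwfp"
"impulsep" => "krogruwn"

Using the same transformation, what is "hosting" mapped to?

What's happening: shift every letter 2 places forward in the alphabet (wrapping around), then take characters alternately from the front and the back (1st, last, 2nd, 2nd-last, ...).
Starting from "hosting": after the first operation, "jquvkpi"; after the second, "jiqpukv".
(Check on "orchard": → "qtejctf" → "qfttecj" ✓)

jiqpukv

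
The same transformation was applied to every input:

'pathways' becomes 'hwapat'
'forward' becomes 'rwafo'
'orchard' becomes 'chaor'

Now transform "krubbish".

bbikru

In each case the input is transformed by: delete the last 2 characters, then move the last 3 characters to the front (rotate right by 3).
Applying both steps to "krubbish": "krubbi", then "bbikru".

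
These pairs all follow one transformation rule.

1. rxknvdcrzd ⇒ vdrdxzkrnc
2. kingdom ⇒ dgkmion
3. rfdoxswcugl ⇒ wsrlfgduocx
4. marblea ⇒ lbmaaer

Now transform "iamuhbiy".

Rule — take characters alternately from the front and the back (1st, last, 2nd, 2nd-last, ...), then move the last 2 characters to the front (rotate right by 2).
Applying both steps to "iamuhbiy": "iyaimbuh", then "uhiyaimb".

uhiyaimb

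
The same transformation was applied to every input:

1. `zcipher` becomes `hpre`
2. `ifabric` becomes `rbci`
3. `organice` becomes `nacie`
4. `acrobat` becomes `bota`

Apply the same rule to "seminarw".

In each case the input is transformed by: delete the first 3 characters, then swap each adjacent pair of characters (1↔2, 3↔4, ...).
So "seminarw" becomes "niraw".

niraw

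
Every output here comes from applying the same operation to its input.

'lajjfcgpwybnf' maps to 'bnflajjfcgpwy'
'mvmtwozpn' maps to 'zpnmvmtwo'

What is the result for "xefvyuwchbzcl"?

zclxefvyuwchb

Rule — move the last 3 characters to the front (rotate right by 3).
Doing the same to "xefvyuwchbzcl": "zclxefvyuwchb".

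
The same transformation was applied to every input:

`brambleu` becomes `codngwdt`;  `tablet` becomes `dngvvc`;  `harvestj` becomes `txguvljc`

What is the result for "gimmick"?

What's happening: move the first 2 characters to the end (rotate left by 2), then shift every letter 2 places forward in the alphabet (wrapping around).
"gimmick" → "mmickgi" → "ookemik".

ookemik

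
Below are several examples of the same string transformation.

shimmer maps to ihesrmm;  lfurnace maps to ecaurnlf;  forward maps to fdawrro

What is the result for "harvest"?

heavtsr

Each output is the input with this applied: sort the characters into reverse alphabetical order, then move the last 3 characters to the front (rotate right by 3).
Applying both steps to "harvest": "vtsrhea", then "heavtsr".
(Check on "lfurnace": → "urnlfeca" → "ecaurnlf" ✓)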